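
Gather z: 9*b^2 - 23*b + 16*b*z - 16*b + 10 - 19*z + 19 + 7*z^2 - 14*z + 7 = 9*b^2 - 39*b + 7*z^2 + z*(16*b - 33) + 36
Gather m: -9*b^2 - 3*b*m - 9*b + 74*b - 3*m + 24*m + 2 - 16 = -9*b^2 + 65*b + m*(21 - 3*b) - 14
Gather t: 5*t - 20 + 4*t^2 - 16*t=4*t^2 - 11*t - 20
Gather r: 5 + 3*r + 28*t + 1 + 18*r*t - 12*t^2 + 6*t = r*(18*t + 3) - 12*t^2 + 34*t + 6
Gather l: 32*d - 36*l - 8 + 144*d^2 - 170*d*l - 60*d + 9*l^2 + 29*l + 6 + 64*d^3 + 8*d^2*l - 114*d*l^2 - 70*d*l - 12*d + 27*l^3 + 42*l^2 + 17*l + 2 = 64*d^3 + 144*d^2 - 40*d + 27*l^3 + l^2*(51 - 114*d) + l*(8*d^2 - 240*d + 10)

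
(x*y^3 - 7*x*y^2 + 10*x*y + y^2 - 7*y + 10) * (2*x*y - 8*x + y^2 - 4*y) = 2*x^2*y^4 - 22*x^2*y^3 + 76*x^2*y^2 - 80*x^2*y + x*y^5 - 11*x*y^4 + 40*x*y^3 - 62*x*y^2 + 76*x*y - 80*x + y^4 - 11*y^3 + 38*y^2 - 40*y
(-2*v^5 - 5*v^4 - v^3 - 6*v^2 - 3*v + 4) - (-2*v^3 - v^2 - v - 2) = -2*v^5 - 5*v^4 + v^3 - 5*v^2 - 2*v + 6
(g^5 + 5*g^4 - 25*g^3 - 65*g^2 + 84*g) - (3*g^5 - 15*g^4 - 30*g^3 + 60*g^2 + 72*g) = -2*g^5 + 20*g^4 + 5*g^3 - 125*g^2 + 12*g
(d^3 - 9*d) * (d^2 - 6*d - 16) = d^5 - 6*d^4 - 25*d^3 + 54*d^2 + 144*d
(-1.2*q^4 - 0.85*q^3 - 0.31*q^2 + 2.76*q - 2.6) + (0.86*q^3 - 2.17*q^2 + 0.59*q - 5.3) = -1.2*q^4 + 0.01*q^3 - 2.48*q^2 + 3.35*q - 7.9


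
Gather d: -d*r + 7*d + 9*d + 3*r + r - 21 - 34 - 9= d*(16 - r) + 4*r - 64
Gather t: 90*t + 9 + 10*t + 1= 100*t + 10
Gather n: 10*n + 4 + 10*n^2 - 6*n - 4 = 10*n^2 + 4*n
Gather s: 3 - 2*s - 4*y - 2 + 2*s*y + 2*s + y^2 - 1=2*s*y + y^2 - 4*y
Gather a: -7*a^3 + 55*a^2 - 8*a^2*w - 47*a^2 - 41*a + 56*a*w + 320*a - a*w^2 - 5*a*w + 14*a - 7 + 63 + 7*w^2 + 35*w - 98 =-7*a^3 + a^2*(8 - 8*w) + a*(-w^2 + 51*w + 293) + 7*w^2 + 35*w - 42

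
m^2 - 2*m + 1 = (m - 1)^2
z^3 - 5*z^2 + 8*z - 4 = (z - 2)^2*(z - 1)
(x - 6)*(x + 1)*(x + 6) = x^3 + x^2 - 36*x - 36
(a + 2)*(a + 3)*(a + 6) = a^3 + 11*a^2 + 36*a + 36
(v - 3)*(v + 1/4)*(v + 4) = v^3 + 5*v^2/4 - 47*v/4 - 3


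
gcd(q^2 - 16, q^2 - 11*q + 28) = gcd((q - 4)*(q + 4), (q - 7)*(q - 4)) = q - 4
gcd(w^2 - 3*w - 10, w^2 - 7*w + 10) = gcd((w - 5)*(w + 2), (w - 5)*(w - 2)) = w - 5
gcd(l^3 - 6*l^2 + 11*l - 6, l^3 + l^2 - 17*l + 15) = l^2 - 4*l + 3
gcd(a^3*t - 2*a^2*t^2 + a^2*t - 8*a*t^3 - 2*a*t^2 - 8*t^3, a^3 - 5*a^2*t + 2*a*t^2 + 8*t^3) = -a + 4*t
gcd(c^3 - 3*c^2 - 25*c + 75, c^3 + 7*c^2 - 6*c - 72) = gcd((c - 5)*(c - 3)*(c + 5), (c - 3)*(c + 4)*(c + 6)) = c - 3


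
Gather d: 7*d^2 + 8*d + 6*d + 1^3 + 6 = 7*d^2 + 14*d + 7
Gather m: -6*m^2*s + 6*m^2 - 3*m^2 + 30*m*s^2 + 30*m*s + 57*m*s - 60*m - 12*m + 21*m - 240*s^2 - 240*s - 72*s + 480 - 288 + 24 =m^2*(3 - 6*s) + m*(30*s^2 + 87*s - 51) - 240*s^2 - 312*s + 216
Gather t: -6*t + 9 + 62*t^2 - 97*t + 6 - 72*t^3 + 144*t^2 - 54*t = -72*t^3 + 206*t^2 - 157*t + 15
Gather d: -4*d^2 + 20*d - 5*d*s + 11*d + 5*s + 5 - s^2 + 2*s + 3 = -4*d^2 + d*(31 - 5*s) - s^2 + 7*s + 8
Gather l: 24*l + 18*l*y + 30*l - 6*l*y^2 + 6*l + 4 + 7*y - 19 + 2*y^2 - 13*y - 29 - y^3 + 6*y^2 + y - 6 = l*(-6*y^2 + 18*y + 60) - y^3 + 8*y^2 - 5*y - 50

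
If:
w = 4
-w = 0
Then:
No Solution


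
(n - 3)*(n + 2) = n^2 - n - 6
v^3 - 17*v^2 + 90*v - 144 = (v - 8)*(v - 6)*(v - 3)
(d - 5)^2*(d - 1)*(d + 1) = d^4 - 10*d^3 + 24*d^2 + 10*d - 25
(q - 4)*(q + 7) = q^2 + 3*q - 28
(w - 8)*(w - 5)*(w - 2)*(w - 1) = w^4 - 16*w^3 + 81*w^2 - 146*w + 80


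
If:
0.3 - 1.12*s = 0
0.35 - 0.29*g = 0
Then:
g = 1.21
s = 0.27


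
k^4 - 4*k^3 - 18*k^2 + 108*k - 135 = (k - 3)^3*(k + 5)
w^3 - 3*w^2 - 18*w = w*(w - 6)*(w + 3)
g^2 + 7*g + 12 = (g + 3)*(g + 4)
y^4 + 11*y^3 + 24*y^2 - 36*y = y*(y - 1)*(y + 6)^2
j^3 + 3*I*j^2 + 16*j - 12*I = (j - 2*I)*(j - I)*(j + 6*I)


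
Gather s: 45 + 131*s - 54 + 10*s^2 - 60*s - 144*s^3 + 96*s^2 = -144*s^3 + 106*s^2 + 71*s - 9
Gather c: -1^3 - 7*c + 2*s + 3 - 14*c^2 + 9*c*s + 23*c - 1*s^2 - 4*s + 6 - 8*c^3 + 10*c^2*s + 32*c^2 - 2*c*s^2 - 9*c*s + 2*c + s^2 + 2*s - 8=-8*c^3 + c^2*(10*s + 18) + c*(18 - 2*s^2)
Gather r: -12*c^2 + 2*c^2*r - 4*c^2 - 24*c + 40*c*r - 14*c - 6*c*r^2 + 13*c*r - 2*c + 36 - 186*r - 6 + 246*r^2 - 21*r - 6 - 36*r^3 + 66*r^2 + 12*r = -16*c^2 - 40*c - 36*r^3 + r^2*(312 - 6*c) + r*(2*c^2 + 53*c - 195) + 24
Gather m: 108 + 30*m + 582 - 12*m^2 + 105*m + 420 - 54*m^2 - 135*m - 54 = 1056 - 66*m^2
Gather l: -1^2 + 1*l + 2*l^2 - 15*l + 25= 2*l^2 - 14*l + 24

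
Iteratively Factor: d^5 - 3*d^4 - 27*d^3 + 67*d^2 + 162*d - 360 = (d - 5)*(d^4 + 2*d^3 - 17*d^2 - 18*d + 72) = (d - 5)*(d + 3)*(d^3 - d^2 - 14*d + 24) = (d - 5)*(d - 3)*(d + 3)*(d^2 + 2*d - 8) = (d - 5)*(d - 3)*(d + 3)*(d + 4)*(d - 2)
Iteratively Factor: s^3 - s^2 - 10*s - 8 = (s - 4)*(s^2 + 3*s + 2) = (s - 4)*(s + 2)*(s + 1)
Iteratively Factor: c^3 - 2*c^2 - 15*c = (c + 3)*(c^2 - 5*c) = c*(c + 3)*(c - 5)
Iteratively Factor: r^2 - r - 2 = (r - 2)*(r + 1)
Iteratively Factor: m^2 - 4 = (m + 2)*(m - 2)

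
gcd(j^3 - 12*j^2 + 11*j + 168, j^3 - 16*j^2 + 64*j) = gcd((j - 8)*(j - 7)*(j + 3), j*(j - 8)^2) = j - 8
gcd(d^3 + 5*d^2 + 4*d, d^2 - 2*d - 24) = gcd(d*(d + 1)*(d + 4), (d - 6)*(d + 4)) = d + 4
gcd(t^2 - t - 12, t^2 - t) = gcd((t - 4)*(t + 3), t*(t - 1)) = 1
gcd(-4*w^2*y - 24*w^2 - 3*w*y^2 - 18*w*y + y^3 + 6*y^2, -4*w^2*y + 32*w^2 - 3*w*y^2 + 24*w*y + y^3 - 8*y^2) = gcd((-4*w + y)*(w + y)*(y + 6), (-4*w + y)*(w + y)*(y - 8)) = -4*w^2 - 3*w*y + y^2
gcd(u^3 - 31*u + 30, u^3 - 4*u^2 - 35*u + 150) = u^2 + u - 30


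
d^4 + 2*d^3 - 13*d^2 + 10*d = d*(d - 2)*(d - 1)*(d + 5)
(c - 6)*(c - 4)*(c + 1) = c^3 - 9*c^2 + 14*c + 24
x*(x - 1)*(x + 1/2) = x^3 - x^2/2 - x/2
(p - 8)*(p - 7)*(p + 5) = p^3 - 10*p^2 - 19*p + 280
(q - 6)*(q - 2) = q^2 - 8*q + 12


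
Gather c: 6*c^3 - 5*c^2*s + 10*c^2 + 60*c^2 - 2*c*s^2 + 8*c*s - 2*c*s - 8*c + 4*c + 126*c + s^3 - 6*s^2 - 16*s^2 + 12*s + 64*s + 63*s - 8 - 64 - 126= 6*c^3 + c^2*(70 - 5*s) + c*(-2*s^2 + 6*s + 122) + s^3 - 22*s^2 + 139*s - 198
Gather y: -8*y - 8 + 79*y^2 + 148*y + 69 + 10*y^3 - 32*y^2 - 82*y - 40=10*y^3 + 47*y^2 + 58*y + 21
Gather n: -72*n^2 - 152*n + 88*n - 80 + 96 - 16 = -72*n^2 - 64*n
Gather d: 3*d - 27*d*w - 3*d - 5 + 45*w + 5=-27*d*w + 45*w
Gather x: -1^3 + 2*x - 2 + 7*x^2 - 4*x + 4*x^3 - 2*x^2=4*x^3 + 5*x^2 - 2*x - 3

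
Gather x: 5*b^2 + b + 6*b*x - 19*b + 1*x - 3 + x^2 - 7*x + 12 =5*b^2 - 18*b + x^2 + x*(6*b - 6) + 9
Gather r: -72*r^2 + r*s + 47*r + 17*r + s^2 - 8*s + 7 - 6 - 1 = -72*r^2 + r*(s + 64) + s^2 - 8*s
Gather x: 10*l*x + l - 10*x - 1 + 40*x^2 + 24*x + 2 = l + 40*x^2 + x*(10*l + 14) + 1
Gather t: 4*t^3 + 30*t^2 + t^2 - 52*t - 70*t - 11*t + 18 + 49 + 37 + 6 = 4*t^3 + 31*t^2 - 133*t + 110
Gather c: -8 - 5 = -13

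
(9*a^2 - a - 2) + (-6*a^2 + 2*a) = 3*a^2 + a - 2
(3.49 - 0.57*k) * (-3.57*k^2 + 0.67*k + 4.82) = 2.0349*k^3 - 12.8412*k^2 - 0.4091*k + 16.8218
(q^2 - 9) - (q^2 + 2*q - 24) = 15 - 2*q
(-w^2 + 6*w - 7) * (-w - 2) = w^3 - 4*w^2 - 5*w + 14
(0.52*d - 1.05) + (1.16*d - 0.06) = 1.68*d - 1.11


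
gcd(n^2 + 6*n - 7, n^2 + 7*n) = n + 7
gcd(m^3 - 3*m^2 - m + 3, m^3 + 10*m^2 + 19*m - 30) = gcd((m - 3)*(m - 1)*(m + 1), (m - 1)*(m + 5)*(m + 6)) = m - 1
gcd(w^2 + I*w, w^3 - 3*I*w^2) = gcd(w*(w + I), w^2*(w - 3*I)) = w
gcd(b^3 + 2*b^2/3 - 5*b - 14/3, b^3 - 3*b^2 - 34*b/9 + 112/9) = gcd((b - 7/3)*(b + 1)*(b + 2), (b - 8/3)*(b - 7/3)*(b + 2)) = b^2 - b/3 - 14/3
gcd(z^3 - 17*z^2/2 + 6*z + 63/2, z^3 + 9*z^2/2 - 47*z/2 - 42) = z + 3/2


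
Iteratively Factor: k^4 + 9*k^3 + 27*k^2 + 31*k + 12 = (k + 1)*(k^3 + 8*k^2 + 19*k + 12) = (k + 1)*(k + 3)*(k^2 + 5*k + 4) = (k + 1)^2*(k + 3)*(k + 4)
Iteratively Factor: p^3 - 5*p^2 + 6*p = (p)*(p^2 - 5*p + 6) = p*(p - 2)*(p - 3)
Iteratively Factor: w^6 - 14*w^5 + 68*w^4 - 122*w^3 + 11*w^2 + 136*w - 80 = (w - 1)*(w^5 - 13*w^4 + 55*w^3 - 67*w^2 - 56*w + 80) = (w - 4)*(w - 1)*(w^4 - 9*w^3 + 19*w^2 + 9*w - 20) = (w - 4)^2*(w - 1)*(w^3 - 5*w^2 - w + 5) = (w - 4)^2*(w - 1)^2*(w^2 - 4*w - 5) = (w - 4)^2*(w - 1)^2*(w + 1)*(w - 5)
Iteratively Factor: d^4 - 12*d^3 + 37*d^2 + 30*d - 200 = (d + 2)*(d^3 - 14*d^2 + 65*d - 100) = (d - 5)*(d + 2)*(d^2 - 9*d + 20) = (d - 5)^2*(d + 2)*(d - 4)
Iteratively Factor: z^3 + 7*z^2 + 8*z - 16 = (z + 4)*(z^2 + 3*z - 4) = (z + 4)^2*(z - 1)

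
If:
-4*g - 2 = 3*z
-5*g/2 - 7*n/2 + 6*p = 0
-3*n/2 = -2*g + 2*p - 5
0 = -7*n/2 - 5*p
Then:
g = -770/313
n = 250/313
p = -175/313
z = 818/313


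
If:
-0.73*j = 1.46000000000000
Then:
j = -2.00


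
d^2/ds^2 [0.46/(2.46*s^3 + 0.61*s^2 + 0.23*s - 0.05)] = (-(6.7896*s + 0.5612)*(2.46*s^3 + 0.61*s^2 + 0.23*s - 0.05) + 0.46*(7.38*s^2 + 1.22*s + 0.23)*(14.76*s^2 + 2.44*s + 0.46))/(2.46*s^3 + 0.61*s^2 + 0.23*s - 0.05)^3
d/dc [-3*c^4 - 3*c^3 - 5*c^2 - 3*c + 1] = -12*c^3 - 9*c^2 - 10*c - 3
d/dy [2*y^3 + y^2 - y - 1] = 6*y^2 + 2*y - 1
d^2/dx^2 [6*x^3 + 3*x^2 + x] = 36*x + 6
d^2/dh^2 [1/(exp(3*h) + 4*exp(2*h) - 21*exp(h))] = ((-9*exp(2*h) - 16*exp(h) + 21)*(exp(2*h) + 4*exp(h) - 21) + 2*(3*exp(2*h) + 8*exp(h) - 21)^2)*exp(-h)/(exp(2*h) + 4*exp(h) - 21)^3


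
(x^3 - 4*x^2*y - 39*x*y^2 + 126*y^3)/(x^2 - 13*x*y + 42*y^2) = (x^2 + 3*x*y - 18*y^2)/(x - 6*y)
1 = 1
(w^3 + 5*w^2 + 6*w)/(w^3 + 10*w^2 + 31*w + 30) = w/(w + 5)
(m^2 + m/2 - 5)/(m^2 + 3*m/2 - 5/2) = (m - 2)/(m - 1)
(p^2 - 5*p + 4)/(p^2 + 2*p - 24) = (p - 1)/(p + 6)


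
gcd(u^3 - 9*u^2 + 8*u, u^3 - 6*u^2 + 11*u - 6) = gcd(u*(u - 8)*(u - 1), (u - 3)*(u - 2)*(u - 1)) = u - 1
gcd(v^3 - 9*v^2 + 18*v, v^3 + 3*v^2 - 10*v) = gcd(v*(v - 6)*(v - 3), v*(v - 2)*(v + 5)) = v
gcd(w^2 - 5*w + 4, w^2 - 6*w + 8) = w - 4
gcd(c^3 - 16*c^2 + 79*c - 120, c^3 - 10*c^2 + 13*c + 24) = c^2 - 11*c + 24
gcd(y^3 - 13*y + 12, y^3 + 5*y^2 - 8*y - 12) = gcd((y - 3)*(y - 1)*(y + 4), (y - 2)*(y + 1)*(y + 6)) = 1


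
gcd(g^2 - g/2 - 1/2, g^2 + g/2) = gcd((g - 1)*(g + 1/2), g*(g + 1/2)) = g + 1/2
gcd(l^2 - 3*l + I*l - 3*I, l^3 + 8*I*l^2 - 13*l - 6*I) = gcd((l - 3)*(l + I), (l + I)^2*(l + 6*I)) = l + I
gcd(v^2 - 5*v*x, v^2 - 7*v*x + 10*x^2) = -v + 5*x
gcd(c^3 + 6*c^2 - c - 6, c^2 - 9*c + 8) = c - 1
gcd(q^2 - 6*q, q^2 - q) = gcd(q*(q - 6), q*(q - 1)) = q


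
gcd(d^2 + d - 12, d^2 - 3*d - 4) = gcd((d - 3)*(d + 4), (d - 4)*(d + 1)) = 1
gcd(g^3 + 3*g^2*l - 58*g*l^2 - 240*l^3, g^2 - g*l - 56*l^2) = g - 8*l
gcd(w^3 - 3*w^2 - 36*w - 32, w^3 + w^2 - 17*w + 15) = 1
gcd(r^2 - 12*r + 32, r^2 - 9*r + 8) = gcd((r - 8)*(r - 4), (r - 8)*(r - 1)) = r - 8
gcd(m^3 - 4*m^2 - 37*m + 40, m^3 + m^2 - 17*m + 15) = m^2 + 4*m - 5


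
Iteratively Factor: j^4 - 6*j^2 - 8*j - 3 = (j - 3)*(j^3 + 3*j^2 + 3*j + 1) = (j - 3)*(j + 1)*(j^2 + 2*j + 1) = (j - 3)*(j + 1)^2*(j + 1)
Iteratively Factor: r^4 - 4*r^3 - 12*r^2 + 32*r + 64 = (r + 2)*(r^3 - 6*r^2 + 32) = (r + 2)^2*(r^2 - 8*r + 16) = (r - 4)*(r + 2)^2*(r - 4)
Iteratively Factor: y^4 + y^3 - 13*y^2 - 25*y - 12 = (y + 3)*(y^3 - 2*y^2 - 7*y - 4) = (y + 1)*(y + 3)*(y^2 - 3*y - 4) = (y + 1)^2*(y + 3)*(y - 4)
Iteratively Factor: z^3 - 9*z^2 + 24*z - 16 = (z - 4)*(z^2 - 5*z + 4) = (z - 4)^2*(z - 1)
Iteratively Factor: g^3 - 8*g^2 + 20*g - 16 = (g - 2)*(g^2 - 6*g + 8) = (g - 2)^2*(g - 4)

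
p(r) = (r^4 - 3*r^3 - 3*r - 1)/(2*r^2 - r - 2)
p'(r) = (1 - 4*r)*(r^4 - 3*r^3 - 3*r - 1)/(2*r^2 - r - 2)^2 + (4*r^3 - 9*r^2 - 3)/(2*r^2 - r - 2) = (4*r^5 - 9*r^4 - 2*r^3 + 24*r^2 + 4*r + 5)/(4*r^4 - 4*r^3 - 7*r^2 + 4*r + 4)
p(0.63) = 1.90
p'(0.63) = 4.60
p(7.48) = 18.08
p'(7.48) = 6.29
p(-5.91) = 25.16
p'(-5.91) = -7.09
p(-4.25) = 14.81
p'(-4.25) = -5.37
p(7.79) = 20.08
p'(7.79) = 6.60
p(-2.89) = 8.52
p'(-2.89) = -3.85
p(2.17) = -3.05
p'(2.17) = 3.60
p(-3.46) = 10.90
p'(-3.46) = -4.51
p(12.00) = 56.62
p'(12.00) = 10.77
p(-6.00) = 25.80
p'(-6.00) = -7.18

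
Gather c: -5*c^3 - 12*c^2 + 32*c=-5*c^3 - 12*c^2 + 32*c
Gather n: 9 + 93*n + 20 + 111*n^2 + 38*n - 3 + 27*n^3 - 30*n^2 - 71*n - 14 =27*n^3 + 81*n^2 + 60*n + 12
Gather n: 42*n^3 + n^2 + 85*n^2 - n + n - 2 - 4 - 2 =42*n^3 + 86*n^2 - 8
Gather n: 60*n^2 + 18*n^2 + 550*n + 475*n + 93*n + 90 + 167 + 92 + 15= 78*n^2 + 1118*n + 364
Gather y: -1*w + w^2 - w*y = w^2 - w*y - w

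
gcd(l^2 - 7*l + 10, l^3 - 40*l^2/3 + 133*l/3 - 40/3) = l - 5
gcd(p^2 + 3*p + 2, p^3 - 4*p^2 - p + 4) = p + 1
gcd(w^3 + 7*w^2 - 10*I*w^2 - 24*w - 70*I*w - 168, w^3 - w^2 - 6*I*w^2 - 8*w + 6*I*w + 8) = w - 4*I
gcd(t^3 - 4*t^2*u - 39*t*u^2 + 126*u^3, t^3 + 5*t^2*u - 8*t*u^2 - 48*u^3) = t - 3*u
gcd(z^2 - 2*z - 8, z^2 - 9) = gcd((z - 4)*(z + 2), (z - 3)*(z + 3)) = 1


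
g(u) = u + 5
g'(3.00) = 1.00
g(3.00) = 8.00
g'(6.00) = 1.00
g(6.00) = 11.00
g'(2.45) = 1.00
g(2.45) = 7.45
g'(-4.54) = 1.00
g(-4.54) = 0.46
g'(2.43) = 1.00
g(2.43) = 7.43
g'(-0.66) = 1.00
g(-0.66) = 4.34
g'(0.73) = 1.00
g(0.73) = 5.73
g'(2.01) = 1.00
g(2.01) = 7.01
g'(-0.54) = 1.00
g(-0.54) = 4.46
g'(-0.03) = 1.00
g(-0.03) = 4.97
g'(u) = 1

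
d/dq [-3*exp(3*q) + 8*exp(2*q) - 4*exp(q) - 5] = (-9*exp(2*q) + 16*exp(q) - 4)*exp(q)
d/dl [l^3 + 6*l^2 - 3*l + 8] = 3*l^2 + 12*l - 3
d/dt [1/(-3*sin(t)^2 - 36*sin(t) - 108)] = 2*cos(t)/(3*(sin(t) + 6)^3)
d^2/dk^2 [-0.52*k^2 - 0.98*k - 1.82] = -1.04000000000000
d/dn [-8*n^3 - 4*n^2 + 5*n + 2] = -24*n^2 - 8*n + 5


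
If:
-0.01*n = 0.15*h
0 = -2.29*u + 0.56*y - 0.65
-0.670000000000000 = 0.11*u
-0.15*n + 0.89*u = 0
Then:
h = 2.41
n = -36.14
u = -6.09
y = -23.75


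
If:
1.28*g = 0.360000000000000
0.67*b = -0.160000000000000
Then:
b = -0.24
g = 0.28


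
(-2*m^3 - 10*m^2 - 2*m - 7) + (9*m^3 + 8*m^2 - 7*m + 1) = 7*m^3 - 2*m^2 - 9*m - 6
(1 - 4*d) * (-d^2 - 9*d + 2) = 4*d^3 + 35*d^2 - 17*d + 2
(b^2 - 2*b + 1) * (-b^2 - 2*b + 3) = -b^4 + 6*b^2 - 8*b + 3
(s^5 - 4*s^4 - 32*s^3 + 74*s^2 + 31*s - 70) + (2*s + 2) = s^5 - 4*s^4 - 32*s^3 + 74*s^2 + 33*s - 68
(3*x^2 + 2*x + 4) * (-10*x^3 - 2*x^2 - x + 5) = -30*x^5 - 26*x^4 - 47*x^3 + 5*x^2 + 6*x + 20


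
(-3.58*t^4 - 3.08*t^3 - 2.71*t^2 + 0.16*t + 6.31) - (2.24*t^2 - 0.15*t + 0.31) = -3.58*t^4 - 3.08*t^3 - 4.95*t^2 + 0.31*t + 6.0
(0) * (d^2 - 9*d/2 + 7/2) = 0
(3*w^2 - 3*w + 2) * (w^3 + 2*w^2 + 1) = 3*w^5 + 3*w^4 - 4*w^3 + 7*w^2 - 3*w + 2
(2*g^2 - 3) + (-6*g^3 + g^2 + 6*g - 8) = -6*g^3 + 3*g^2 + 6*g - 11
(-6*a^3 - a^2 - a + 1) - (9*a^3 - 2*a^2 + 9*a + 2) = -15*a^3 + a^2 - 10*a - 1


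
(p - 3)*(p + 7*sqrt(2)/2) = p^2 - 3*p + 7*sqrt(2)*p/2 - 21*sqrt(2)/2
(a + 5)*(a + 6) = a^2 + 11*a + 30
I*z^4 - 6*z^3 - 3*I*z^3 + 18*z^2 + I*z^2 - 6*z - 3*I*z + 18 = (z - 3)*(z + I)*(z + 6*I)*(I*z + 1)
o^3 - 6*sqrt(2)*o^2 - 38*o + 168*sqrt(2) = (o - 7*sqrt(2))*(o - 3*sqrt(2))*(o + 4*sqrt(2))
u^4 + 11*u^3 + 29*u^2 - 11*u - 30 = (u - 1)*(u + 1)*(u + 5)*(u + 6)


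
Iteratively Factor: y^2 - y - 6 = (y - 3)*(y + 2)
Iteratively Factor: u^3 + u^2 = (u)*(u^2 + u) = u^2*(u + 1)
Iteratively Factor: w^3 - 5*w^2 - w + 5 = (w - 1)*(w^2 - 4*w - 5) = (w - 5)*(w - 1)*(w + 1)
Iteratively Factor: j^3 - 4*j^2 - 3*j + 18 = (j - 3)*(j^2 - j - 6) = (j - 3)*(j + 2)*(j - 3)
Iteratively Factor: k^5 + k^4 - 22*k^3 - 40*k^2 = (k - 5)*(k^4 + 6*k^3 + 8*k^2) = (k - 5)*(k + 2)*(k^3 + 4*k^2) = k*(k - 5)*(k + 2)*(k^2 + 4*k) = k*(k - 5)*(k + 2)*(k + 4)*(k)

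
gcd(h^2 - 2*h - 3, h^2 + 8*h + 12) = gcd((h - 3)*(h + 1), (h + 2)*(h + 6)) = 1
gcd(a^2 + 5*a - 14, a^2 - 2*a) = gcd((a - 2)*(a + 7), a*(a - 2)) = a - 2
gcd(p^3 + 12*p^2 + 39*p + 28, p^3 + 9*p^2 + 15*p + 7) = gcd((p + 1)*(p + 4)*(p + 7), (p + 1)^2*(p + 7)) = p^2 + 8*p + 7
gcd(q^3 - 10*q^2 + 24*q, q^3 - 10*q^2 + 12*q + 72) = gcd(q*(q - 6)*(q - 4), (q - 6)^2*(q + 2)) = q - 6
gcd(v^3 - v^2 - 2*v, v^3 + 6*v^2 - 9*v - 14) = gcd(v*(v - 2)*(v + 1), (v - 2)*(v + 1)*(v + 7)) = v^2 - v - 2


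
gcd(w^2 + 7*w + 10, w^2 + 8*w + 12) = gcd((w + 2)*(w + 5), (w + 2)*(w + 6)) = w + 2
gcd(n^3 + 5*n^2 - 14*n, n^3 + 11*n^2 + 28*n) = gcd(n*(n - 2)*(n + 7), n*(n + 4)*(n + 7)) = n^2 + 7*n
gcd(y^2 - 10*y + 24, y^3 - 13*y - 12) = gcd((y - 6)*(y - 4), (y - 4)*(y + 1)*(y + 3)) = y - 4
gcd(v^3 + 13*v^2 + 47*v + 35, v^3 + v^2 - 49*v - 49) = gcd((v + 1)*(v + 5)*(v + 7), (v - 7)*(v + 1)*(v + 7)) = v^2 + 8*v + 7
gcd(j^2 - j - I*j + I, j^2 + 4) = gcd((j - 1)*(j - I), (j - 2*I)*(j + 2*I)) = 1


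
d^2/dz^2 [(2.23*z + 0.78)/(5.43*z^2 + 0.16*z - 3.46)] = ((2.23*z + 0.78)*(10.86*z + 0.16)*(21.72*z + 0.32) - (72.6534*z + 9.1844)*(5.43*z^2 + 0.16*z - 3.46))/(5.43*z^2 + 0.16*z - 3.46)^3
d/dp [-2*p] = -2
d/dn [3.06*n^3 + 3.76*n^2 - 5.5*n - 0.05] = 9.18*n^2 + 7.52*n - 5.5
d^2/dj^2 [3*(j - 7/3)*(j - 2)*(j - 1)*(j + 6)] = 36*j^2 + 12*j - 138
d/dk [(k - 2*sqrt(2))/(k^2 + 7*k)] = (k*(k + 7) - (k - 2*sqrt(2))*(2*k + 7))/(k^2*(k + 7)^2)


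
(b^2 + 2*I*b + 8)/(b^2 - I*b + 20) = (b - 2*I)/(b - 5*I)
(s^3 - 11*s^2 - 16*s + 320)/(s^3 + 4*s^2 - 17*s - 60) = (s^2 - 16*s + 64)/(s^2 - s - 12)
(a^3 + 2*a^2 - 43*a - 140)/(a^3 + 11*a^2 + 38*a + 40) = (a - 7)/(a + 2)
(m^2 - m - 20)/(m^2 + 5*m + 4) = (m - 5)/(m + 1)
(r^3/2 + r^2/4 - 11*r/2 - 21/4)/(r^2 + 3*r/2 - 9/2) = (2*r^2 - 5*r - 7)/(2*(2*r - 3))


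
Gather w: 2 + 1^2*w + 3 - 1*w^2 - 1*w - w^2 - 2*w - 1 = -2*w^2 - 2*w + 4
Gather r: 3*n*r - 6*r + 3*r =r*(3*n - 3)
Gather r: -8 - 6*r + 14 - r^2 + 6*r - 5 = 1 - r^2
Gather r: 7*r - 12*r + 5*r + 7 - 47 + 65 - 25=0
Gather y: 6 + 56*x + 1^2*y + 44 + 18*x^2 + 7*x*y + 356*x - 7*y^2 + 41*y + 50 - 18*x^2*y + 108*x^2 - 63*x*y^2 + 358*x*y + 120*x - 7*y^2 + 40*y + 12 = 126*x^2 + 532*x + y^2*(-63*x - 14) + y*(-18*x^2 + 365*x + 82) + 112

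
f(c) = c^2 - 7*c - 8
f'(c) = 2*c - 7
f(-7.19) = 94.03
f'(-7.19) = -21.38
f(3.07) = -20.07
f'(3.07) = -0.86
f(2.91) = -19.90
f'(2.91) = -1.18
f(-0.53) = -4.01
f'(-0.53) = -8.06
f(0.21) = -9.43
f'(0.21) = -6.58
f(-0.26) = -6.11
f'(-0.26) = -7.52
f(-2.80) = 19.44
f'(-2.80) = -12.60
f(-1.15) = 1.37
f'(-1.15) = -9.30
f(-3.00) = 22.00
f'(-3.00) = -13.00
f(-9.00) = 136.00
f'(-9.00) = -25.00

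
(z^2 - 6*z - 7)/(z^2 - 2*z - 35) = (z + 1)/(z + 5)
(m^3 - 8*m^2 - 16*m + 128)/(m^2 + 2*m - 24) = (m^2 - 4*m - 32)/(m + 6)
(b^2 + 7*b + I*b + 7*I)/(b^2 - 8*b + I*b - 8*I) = (b + 7)/(b - 8)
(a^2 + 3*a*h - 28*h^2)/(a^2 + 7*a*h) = (a - 4*h)/a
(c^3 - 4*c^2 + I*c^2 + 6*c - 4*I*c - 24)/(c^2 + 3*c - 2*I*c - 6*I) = (c^2 + c*(-4 + 3*I) - 12*I)/(c + 3)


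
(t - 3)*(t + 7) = t^2 + 4*t - 21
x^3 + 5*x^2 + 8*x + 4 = (x + 1)*(x + 2)^2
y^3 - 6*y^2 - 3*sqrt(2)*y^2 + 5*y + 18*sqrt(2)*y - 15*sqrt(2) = (y - 5)*(y - 1)*(y - 3*sqrt(2))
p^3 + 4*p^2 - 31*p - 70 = (p - 5)*(p + 2)*(p + 7)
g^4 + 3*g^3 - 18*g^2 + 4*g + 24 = (g - 2)^2*(g + 1)*(g + 6)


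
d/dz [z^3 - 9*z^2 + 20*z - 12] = 3*z^2 - 18*z + 20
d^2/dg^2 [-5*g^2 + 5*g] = -10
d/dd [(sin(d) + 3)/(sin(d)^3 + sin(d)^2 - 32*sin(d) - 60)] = (-2*sin(d)^3 - 10*sin(d)^2 - 6*sin(d) + 36)*cos(d)/(sin(d)^3 + sin(d)^2 - 32*sin(d) - 60)^2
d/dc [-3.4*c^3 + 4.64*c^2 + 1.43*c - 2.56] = -10.2*c^2 + 9.28*c + 1.43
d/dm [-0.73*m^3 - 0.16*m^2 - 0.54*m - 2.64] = -2.19*m^2 - 0.32*m - 0.54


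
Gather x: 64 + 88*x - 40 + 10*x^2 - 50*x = 10*x^2 + 38*x + 24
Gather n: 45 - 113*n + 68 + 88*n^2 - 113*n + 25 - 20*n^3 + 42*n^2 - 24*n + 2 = -20*n^3 + 130*n^2 - 250*n + 140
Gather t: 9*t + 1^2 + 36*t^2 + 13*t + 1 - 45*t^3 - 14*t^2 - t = -45*t^3 + 22*t^2 + 21*t + 2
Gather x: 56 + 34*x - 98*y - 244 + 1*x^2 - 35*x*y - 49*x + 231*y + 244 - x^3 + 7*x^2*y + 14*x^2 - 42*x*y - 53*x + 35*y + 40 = -x^3 + x^2*(7*y + 15) + x*(-77*y - 68) + 168*y + 96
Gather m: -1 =-1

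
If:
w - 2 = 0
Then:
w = 2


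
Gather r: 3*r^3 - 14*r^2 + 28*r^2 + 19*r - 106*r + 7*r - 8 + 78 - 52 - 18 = 3*r^3 + 14*r^2 - 80*r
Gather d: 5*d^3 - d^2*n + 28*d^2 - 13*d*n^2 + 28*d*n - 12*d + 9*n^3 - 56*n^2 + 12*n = 5*d^3 + d^2*(28 - n) + d*(-13*n^2 + 28*n - 12) + 9*n^3 - 56*n^2 + 12*n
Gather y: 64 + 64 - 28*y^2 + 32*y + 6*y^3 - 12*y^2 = 6*y^3 - 40*y^2 + 32*y + 128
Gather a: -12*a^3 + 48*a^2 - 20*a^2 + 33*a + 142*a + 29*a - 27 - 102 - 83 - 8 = -12*a^3 + 28*a^2 + 204*a - 220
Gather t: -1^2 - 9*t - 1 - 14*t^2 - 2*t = -14*t^2 - 11*t - 2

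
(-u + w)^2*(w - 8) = u^2*w - 8*u^2 - 2*u*w^2 + 16*u*w + w^3 - 8*w^2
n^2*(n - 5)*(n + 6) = n^4 + n^3 - 30*n^2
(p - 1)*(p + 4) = p^2 + 3*p - 4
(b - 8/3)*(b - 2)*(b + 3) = b^3 - 5*b^2/3 - 26*b/3 + 16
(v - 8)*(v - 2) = v^2 - 10*v + 16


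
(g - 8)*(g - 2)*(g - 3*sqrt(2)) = g^3 - 10*g^2 - 3*sqrt(2)*g^2 + 16*g + 30*sqrt(2)*g - 48*sqrt(2)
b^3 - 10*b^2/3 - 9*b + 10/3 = (b - 5)*(b - 1/3)*(b + 2)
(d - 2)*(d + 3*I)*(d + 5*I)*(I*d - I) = I*d^4 - 8*d^3 - 3*I*d^3 + 24*d^2 - 13*I*d^2 - 16*d + 45*I*d - 30*I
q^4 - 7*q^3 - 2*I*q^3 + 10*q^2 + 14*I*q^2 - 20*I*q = q*(q - 5)*(q - 2)*(q - 2*I)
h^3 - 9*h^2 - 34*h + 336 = (h - 8)*(h - 7)*(h + 6)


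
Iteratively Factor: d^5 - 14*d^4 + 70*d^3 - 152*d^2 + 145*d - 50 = (d - 1)*(d^4 - 13*d^3 + 57*d^2 - 95*d + 50) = (d - 2)*(d - 1)*(d^3 - 11*d^2 + 35*d - 25) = (d - 2)*(d - 1)^2*(d^2 - 10*d + 25) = (d - 5)*(d - 2)*(d - 1)^2*(d - 5)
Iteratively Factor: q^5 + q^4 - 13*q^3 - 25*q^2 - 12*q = (q + 1)*(q^4 - 13*q^2 - 12*q) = (q + 1)*(q + 3)*(q^3 - 3*q^2 - 4*q) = q*(q + 1)*(q + 3)*(q^2 - 3*q - 4) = q*(q - 4)*(q + 1)*(q + 3)*(q + 1)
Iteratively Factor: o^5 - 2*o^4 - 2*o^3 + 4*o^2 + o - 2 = (o - 1)*(o^4 - o^3 - 3*o^2 + o + 2) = (o - 1)*(o + 1)*(o^3 - 2*o^2 - o + 2) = (o - 1)*(o + 1)^2*(o^2 - 3*o + 2) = (o - 1)^2*(o + 1)^2*(o - 2)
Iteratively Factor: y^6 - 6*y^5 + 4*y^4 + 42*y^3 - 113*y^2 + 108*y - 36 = (y - 2)*(y^5 - 4*y^4 - 4*y^3 + 34*y^2 - 45*y + 18) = (y - 2)^2*(y^4 - 2*y^3 - 8*y^2 + 18*y - 9) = (y - 2)^2*(y - 1)*(y^3 - y^2 - 9*y + 9) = (y - 2)^2*(y - 1)*(y + 3)*(y^2 - 4*y + 3) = (y - 3)*(y - 2)^2*(y - 1)*(y + 3)*(y - 1)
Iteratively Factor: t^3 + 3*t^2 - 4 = (t + 2)*(t^2 + t - 2) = (t + 2)^2*(t - 1)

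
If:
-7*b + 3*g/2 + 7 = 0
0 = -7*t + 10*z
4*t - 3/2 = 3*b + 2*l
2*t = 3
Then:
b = 3/2 - 2*l/3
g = 7/3 - 28*l/9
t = 3/2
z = 21/20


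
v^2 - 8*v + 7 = (v - 7)*(v - 1)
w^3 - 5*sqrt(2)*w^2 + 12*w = w*(w - 3*sqrt(2))*(w - 2*sqrt(2))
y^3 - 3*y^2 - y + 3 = (y - 3)*(y - 1)*(y + 1)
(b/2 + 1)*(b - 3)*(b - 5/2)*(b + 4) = b^4/2 + b^3/4 - 35*b^2/4 + b/2 + 30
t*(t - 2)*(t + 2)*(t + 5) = t^4 + 5*t^3 - 4*t^2 - 20*t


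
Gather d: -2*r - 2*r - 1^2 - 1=-4*r - 2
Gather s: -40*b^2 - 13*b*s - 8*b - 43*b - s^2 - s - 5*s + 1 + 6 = -40*b^2 - 51*b - s^2 + s*(-13*b - 6) + 7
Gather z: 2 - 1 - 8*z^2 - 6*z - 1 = -8*z^2 - 6*z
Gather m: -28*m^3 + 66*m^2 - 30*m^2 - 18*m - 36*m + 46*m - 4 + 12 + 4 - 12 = -28*m^3 + 36*m^2 - 8*m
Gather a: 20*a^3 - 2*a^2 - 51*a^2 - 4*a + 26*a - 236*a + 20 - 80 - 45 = 20*a^3 - 53*a^2 - 214*a - 105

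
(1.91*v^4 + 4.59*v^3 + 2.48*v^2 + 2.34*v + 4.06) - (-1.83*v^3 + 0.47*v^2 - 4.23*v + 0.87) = 1.91*v^4 + 6.42*v^3 + 2.01*v^2 + 6.57*v + 3.19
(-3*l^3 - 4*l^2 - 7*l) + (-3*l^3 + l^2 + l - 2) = -6*l^3 - 3*l^2 - 6*l - 2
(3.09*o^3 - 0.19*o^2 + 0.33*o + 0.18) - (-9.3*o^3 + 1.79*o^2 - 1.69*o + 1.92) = 12.39*o^3 - 1.98*o^2 + 2.02*o - 1.74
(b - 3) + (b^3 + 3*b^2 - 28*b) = b^3 + 3*b^2 - 27*b - 3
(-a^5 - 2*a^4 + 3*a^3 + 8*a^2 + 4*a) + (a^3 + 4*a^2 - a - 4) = -a^5 - 2*a^4 + 4*a^3 + 12*a^2 + 3*a - 4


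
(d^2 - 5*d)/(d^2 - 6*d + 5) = d/(d - 1)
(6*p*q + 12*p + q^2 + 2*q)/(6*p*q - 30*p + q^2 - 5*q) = (q + 2)/(q - 5)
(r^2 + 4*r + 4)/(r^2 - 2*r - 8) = (r + 2)/(r - 4)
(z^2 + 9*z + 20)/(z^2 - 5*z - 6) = (z^2 + 9*z + 20)/(z^2 - 5*z - 6)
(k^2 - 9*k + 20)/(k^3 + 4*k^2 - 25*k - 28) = (k - 5)/(k^2 + 8*k + 7)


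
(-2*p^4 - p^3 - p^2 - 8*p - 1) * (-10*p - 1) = 20*p^5 + 12*p^4 + 11*p^3 + 81*p^2 + 18*p + 1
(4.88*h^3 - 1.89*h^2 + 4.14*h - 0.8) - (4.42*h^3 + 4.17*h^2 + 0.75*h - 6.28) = 0.46*h^3 - 6.06*h^2 + 3.39*h + 5.48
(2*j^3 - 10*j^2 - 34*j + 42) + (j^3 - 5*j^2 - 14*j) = 3*j^3 - 15*j^2 - 48*j + 42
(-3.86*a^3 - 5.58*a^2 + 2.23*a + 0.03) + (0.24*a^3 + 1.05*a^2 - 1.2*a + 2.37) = -3.62*a^3 - 4.53*a^2 + 1.03*a + 2.4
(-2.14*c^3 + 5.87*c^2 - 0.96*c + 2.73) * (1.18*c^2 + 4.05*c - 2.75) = -2.5252*c^5 - 1.7404*c^4 + 28.5257*c^3 - 16.8091*c^2 + 13.6965*c - 7.5075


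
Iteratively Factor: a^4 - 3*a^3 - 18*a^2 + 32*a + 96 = (a - 4)*(a^3 + a^2 - 14*a - 24) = (a - 4)*(a + 3)*(a^2 - 2*a - 8) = (a - 4)^2*(a + 3)*(a + 2)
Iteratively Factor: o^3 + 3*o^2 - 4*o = (o - 1)*(o^2 + 4*o) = (o - 1)*(o + 4)*(o)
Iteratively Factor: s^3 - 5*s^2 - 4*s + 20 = (s + 2)*(s^2 - 7*s + 10) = (s - 5)*(s + 2)*(s - 2)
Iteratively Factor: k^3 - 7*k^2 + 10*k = (k)*(k^2 - 7*k + 10) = k*(k - 5)*(k - 2)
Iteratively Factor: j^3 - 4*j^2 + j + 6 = (j - 3)*(j^2 - j - 2) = (j - 3)*(j + 1)*(j - 2)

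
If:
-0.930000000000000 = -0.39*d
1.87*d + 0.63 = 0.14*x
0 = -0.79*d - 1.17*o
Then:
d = 2.38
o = -1.61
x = 36.35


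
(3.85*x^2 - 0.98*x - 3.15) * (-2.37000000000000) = -9.1245*x^2 + 2.3226*x + 7.4655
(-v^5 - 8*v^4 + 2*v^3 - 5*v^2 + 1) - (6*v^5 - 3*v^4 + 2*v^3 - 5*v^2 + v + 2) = -7*v^5 - 5*v^4 - v - 1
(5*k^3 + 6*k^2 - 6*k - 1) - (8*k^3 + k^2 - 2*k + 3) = -3*k^3 + 5*k^2 - 4*k - 4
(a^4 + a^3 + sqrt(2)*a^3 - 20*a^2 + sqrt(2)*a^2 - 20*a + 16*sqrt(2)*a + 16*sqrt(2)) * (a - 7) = a^5 - 6*a^4 + sqrt(2)*a^4 - 27*a^3 - 6*sqrt(2)*a^3 + 9*sqrt(2)*a^2 + 120*a^2 - 96*sqrt(2)*a + 140*a - 112*sqrt(2)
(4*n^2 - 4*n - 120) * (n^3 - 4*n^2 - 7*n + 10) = 4*n^5 - 20*n^4 - 132*n^3 + 548*n^2 + 800*n - 1200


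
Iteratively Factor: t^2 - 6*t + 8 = (t - 2)*(t - 4)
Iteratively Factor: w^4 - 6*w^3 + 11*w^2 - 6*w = (w)*(w^3 - 6*w^2 + 11*w - 6) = w*(w - 3)*(w^2 - 3*w + 2) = w*(w - 3)*(w - 1)*(w - 2)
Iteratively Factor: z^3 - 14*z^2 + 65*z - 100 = (z - 4)*(z^2 - 10*z + 25) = (z - 5)*(z - 4)*(z - 5)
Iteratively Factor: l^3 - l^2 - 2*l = (l - 2)*(l^2 + l) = (l - 2)*(l + 1)*(l)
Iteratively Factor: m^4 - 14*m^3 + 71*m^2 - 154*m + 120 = (m - 5)*(m^3 - 9*m^2 + 26*m - 24) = (m - 5)*(m - 3)*(m^2 - 6*m + 8) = (m - 5)*(m - 4)*(m - 3)*(m - 2)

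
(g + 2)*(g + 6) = g^2 + 8*g + 12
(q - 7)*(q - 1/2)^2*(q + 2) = q^4 - 6*q^3 - 35*q^2/4 + 51*q/4 - 7/2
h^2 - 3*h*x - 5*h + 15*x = (h - 5)*(h - 3*x)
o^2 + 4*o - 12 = (o - 2)*(o + 6)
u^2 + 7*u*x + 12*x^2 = (u + 3*x)*(u + 4*x)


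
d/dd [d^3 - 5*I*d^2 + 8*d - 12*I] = 3*d^2 - 10*I*d + 8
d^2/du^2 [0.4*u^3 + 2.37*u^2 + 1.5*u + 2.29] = 2.4*u + 4.74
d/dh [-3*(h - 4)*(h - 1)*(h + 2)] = -9*h^2 + 18*h + 18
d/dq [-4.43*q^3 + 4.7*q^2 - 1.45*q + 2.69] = -13.29*q^2 + 9.4*q - 1.45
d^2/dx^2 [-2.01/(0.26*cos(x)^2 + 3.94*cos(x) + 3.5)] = (0.543504*(1 - cos(x)^2)^2 + 6.177132*cos(x)^3 + 24.157788*cos(x)^2 - 40.072164*cos(x) - 59.290176)/(0.26*cos(x)^2 + 3.94*cos(x) + 3.5)^3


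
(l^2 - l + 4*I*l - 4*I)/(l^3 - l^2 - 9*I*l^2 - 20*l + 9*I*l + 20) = (l + 4*I)/(l^2 - 9*I*l - 20)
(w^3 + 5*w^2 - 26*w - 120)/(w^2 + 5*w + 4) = (w^2 + w - 30)/(w + 1)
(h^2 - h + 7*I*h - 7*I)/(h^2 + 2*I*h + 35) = (h - 1)/(h - 5*I)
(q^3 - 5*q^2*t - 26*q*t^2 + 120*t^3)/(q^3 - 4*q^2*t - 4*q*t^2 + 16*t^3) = (q^2 - q*t - 30*t^2)/(q^2 - 4*t^2)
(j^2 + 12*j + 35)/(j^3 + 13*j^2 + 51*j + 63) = (j + 5)/(j^2 + 6*j + 9)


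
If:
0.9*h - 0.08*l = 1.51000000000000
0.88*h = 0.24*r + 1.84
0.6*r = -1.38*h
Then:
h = 1.28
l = -4.42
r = -2.96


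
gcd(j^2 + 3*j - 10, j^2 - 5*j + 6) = j - 2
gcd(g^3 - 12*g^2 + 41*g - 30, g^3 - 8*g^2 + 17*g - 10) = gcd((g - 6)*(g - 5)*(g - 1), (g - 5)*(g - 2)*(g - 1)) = g^2 - 6*g + 5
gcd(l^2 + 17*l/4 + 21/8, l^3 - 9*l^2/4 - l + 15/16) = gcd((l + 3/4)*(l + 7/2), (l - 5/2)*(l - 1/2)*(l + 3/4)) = l + 3/4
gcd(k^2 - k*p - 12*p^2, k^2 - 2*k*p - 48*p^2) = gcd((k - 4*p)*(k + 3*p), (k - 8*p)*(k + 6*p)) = 1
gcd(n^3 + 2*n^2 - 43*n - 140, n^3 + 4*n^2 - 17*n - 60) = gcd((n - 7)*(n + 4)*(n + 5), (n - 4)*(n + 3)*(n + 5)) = n + 5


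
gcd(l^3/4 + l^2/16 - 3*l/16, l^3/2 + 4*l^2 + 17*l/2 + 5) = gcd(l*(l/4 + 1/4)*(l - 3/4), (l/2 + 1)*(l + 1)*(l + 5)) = l + 1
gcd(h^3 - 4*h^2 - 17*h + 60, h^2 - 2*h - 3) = h - 3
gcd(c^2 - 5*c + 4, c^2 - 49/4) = 1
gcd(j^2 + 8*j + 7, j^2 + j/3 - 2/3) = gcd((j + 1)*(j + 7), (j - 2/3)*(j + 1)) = j + 1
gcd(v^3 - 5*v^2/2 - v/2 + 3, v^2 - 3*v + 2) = v - 2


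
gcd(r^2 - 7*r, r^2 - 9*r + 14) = r - 7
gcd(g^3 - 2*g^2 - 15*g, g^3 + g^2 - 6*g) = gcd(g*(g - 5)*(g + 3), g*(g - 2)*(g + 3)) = g^2 + 3*g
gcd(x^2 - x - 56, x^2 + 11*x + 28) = x + 7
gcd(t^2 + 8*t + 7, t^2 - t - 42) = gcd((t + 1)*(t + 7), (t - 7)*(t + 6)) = 1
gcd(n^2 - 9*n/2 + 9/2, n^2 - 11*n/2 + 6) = n - 3/2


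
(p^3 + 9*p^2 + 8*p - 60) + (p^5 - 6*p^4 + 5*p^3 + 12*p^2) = p^5 - 6*p^4 + 6*p^3 + 21*p^2 + 8*p - 60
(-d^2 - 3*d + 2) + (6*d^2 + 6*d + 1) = 5*d^2 + 3*d + 3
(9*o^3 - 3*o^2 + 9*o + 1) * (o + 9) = 9*o^4 + 78*o^3 - 18*o^2 + 82*o + 9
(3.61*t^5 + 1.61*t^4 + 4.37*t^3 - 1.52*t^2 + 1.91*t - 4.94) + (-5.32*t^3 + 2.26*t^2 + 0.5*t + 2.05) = 3.61*t^5 + 1.61*t^4 - 0.95*t^3 + 0.74*t^2 + 2.41*t - 2.89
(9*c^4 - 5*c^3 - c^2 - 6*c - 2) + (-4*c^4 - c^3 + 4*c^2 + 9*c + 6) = 5*c^4 - 6*c^3 + 3*c^2 + 3*c + 4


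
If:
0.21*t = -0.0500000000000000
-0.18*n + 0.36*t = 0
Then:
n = -0.48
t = -0.24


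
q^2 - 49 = (q - 7)*(q + 7)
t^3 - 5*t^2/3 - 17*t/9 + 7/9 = (t - 7/3)*(t - 1/3)*(t + 1)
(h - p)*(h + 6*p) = h^2 + 5*h*p - 6*p^2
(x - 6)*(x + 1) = x^2 - 5*x - 6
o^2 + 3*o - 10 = (o - 2)*(o + 5)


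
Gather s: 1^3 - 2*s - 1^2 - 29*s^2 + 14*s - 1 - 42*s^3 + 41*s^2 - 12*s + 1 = -42*s^3 + 12*s^2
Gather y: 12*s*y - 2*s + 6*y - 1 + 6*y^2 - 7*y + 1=-2*s + 6*y^2 + y*(12*s - 1)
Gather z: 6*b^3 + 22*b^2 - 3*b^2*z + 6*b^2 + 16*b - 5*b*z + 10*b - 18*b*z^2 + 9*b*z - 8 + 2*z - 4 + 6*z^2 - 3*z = 6*b^3 + 28*b^2 + 26*b + z^2*(6 - 18*b) + z*(-3*b^2 + 4*b - 1) - 12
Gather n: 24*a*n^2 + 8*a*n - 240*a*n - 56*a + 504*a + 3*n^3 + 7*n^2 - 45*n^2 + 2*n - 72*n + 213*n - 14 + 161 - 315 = 448*a + 3*n^3 + n^2*(24*a - 38) + n*(143 - 232*a) - 168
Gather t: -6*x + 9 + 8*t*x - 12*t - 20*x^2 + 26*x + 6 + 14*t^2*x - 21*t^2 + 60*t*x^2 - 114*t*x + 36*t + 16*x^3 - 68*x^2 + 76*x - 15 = t^2*(14*x - 21) + t*(60*x^2 - 106*x + 24) + 16*x^3 - 88*x^2 + 96*x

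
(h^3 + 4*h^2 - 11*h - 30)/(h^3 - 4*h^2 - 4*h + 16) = (h^2 + 2*h - 15)/(h^2 - 6*h + 8)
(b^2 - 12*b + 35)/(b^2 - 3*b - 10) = (b - 7)/(b + 2)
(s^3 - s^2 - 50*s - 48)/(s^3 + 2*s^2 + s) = (s^2 - 2*s - 48)/(s*(s + 1))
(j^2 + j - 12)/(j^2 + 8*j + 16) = (j - 3)/(j + 4)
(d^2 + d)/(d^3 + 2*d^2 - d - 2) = d/(d^2 + d - 2)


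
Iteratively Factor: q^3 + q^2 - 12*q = (q + 4)*(q^2 - 3*q) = (q - 3)*(q + 4)*(q)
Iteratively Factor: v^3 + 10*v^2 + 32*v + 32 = (v + 4)*(v^2 + 6*v + 8) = (v + 4)^2*(v + 2)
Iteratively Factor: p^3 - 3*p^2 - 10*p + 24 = (p + 3)*(p^2 - 6*p + 8) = (p - 2)*(p + 3)*(p - 4)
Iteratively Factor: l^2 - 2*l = (l - 2)*(l)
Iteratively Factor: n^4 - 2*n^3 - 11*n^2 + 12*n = (n)*(n^3 - 2*n^2 - 11*n + 12) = n*(n - 1)*(n^2 - n - 12) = n*(n - 4)*(n - 1)*(n + 3)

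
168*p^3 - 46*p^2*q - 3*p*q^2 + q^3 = (-6*p + q)*(-4*p + q)*(7*p + q)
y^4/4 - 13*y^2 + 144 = (y/4 + 1)*(y - 6)*(y - 4)*(y + 6)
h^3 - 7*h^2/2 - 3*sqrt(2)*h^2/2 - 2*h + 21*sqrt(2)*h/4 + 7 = (h - 7/2)*(h - 2*sqrt(2))*(h + sqrt(2)/2)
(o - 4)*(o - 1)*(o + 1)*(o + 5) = o^4 + o^3 - 21*o^2 - o + 20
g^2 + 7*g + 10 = (g + 2)*(g + 5)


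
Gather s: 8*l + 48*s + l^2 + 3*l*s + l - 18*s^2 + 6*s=l^2 + 9*l - 18*s^2 + s*(3*l + 54)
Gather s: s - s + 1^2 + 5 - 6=0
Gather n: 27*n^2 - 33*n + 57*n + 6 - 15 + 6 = 27*n^2 + 24*n - 3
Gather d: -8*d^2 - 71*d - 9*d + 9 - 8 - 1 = -8*d^2 - 80*d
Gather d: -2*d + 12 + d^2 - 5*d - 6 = d^2 - 7*d + 6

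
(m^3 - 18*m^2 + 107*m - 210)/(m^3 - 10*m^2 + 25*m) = (m^2 - 13*m + 42)/(m*(m - 5))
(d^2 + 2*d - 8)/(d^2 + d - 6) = (d + 4)/(d + 3)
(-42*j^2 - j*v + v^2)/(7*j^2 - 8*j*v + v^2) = (6*j + v)/(-j + v)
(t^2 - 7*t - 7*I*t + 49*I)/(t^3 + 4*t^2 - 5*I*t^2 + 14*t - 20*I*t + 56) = (t - 7)/(t^2 + 2*t*(2 + I) + 8*I)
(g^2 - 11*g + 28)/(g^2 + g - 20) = (g - 7)/(g + 5)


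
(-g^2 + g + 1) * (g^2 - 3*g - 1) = -g^4 + 4*g^3 - g^2 - 4*g - 1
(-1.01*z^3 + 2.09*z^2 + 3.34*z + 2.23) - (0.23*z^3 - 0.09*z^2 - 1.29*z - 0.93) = -1.24*z^3 + 2.18*z^2 + 4.63*z + 3.16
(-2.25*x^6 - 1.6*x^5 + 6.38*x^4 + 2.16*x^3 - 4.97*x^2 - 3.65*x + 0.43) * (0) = 0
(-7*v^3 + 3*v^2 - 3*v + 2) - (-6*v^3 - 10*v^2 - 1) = -v^3 + 13*v^2 - 3*v + 3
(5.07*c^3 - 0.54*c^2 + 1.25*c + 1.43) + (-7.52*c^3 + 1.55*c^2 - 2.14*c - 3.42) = -2.45*c^3 + 1.01*c^2 - 0.89*c - 1.99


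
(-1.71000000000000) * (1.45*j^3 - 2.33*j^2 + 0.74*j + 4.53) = -2.4795*j^3 + 3.9843*j^2 - 1.2654*j - 7.7463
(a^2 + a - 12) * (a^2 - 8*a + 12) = a^4 - 7*a^3 - 8*a^2 + 108*a - 144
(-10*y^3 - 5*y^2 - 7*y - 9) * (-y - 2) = 10*y^4 + 25*y^3 + 17*y^2 + 23*y + 18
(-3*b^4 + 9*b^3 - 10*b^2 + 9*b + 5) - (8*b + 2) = -3*b^4 + 9*b^3 - 10*b^2 + b + 3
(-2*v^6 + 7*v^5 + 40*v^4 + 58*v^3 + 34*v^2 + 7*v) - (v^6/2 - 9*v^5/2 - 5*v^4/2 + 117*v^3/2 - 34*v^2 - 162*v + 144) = -5*v^6/2 + 23*v^5/2 + 85*v^4/2 - v^3/2 + 68*v^2 + 169*v - 144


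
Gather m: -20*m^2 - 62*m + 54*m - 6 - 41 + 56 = -20*m^2 - 8*m + 9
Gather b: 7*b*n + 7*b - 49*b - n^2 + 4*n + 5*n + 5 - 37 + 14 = b*(7*n - 42) - n^2 + 9*n - 18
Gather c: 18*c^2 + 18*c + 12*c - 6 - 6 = 18*c^2 + 30*c - 12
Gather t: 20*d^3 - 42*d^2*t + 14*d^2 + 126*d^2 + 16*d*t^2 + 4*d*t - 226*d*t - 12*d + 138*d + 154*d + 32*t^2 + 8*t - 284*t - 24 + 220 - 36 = 20*d^3 + 140*d^2 + 280*d + t^2*(16*d + 32) + t*(-42*d^2 - 222*d - 276) + 160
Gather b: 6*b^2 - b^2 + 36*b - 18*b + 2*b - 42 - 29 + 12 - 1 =5*b^2 + 20*b - 60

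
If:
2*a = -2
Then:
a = -1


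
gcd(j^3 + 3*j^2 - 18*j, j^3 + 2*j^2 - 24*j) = j^2 + 6*j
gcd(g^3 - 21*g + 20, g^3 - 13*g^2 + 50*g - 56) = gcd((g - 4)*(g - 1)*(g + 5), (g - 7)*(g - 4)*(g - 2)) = g - 4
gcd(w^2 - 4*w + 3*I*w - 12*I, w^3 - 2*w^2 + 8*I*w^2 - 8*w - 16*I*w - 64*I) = w - 4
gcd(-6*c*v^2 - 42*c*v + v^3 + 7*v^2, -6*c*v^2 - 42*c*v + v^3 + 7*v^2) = -6*c*v^2 - 42*c*v + v^3 + 7*v^2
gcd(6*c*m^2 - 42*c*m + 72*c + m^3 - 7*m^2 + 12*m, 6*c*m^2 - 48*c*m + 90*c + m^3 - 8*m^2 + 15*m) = 6*c*m - 18*c + m^2 - 3*m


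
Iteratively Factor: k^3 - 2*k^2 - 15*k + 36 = (k - 3)*(k^2 + k - 12) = (k - 3)^2*(k + 4)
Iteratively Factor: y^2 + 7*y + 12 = (y + 4)*(y + 3)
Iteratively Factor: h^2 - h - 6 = (h - 3)*(h + 2)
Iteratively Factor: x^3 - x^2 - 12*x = (x)*(x^2 - x - 12) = x*(x + 3)*(x - 4)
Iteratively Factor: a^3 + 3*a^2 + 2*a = (a + 2)*(a^2 + a) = (a + 1)*(a + 2)*(a)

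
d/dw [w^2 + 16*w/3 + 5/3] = 2*w + 16/3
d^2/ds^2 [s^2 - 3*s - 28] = 2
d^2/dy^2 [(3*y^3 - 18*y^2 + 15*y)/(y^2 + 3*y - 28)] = 72*(5*y^3 - 63*y^2 + 231*y - 357)/(y^6 + 9*y^5 - 57*y^4 - 477*y^3 + 1596*y^2 + 7056*y - 21952)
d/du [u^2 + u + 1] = 2*u + 1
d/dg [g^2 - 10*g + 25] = 2*g - 10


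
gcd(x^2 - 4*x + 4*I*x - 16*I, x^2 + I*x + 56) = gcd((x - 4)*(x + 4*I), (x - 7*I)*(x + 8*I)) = 1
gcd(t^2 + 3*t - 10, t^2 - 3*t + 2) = t - 2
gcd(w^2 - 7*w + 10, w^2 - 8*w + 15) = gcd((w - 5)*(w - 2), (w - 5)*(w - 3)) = w - 5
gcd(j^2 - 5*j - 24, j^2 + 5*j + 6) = j + 3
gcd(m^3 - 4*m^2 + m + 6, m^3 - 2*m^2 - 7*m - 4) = m + 1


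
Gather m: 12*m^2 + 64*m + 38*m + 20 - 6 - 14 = 12*m^2 + 102*m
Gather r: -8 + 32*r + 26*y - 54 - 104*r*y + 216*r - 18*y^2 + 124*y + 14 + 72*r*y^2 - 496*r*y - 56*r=r*(72*y^2 - 600*y + 192) - 18*y^2 + 150*y - 48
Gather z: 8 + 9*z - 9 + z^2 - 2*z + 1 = z^2 + 7*z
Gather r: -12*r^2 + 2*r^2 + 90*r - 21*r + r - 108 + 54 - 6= -10*r^2 + 70*r - 60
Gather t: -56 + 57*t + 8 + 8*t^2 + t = 8*t^2 + 58*t - 48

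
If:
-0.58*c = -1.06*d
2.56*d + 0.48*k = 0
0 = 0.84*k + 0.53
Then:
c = 0.22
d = 0.12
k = -0.63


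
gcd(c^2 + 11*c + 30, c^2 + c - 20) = c + 5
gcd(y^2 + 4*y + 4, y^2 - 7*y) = 1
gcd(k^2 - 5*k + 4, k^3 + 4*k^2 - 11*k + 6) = k - 1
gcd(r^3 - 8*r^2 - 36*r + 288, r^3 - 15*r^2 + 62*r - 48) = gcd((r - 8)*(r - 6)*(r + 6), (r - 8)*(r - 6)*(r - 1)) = r^2 - 14*r + 48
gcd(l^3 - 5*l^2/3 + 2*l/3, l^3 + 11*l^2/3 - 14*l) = l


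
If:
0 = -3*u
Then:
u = 0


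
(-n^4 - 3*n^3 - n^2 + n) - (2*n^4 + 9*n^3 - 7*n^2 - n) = -3*n^4 - 12*n^3 + 6*n^2 + 2*n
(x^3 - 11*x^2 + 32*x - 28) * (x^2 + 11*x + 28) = x^5 - 61*x^3 + 16*x^2 + 588*x - 784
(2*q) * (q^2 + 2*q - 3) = 2*q^3 + 4*q^2 - 6*q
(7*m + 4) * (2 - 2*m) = -14*m^2 + 6*m + 8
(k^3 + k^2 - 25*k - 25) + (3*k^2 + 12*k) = k^3 + 4*k^2 - 13*k - 25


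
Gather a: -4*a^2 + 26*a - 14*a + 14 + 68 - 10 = -4*a^2 + 12*a + 72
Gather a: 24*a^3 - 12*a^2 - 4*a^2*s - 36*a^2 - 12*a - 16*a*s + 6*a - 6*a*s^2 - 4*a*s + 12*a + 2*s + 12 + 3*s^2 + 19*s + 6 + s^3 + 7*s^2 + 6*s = 24*a^3 + a^2*(-4*s - 48) + a*(-6*s^2 - 20*s + 6) + s^3 + 10*s^2 + 27*s + 18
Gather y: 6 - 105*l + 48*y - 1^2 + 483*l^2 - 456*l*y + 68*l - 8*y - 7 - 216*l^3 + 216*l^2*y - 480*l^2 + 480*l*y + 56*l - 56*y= -216*l^3 + 3*l^2 + 19*l + y*(216*l^2 + 24*l - 16) - 2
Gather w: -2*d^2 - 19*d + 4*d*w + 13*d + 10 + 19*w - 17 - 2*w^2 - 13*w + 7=-2*d^2 - 6*d - 2*w^2 + w*(4*d + 6)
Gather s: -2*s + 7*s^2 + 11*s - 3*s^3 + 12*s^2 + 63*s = -3*s^3 + 19*s^2 + 72*s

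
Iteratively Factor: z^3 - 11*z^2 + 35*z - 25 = (z - 5)*(z^2 - 6*z + 5) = (z - 5)^2*(z - 1)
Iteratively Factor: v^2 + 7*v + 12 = (v + 3)*(v + 4)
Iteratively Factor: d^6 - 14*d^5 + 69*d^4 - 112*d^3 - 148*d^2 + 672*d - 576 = (d - 2)*(d^5 - 12*d^4 + 45*d^3 - 22*d^2 - 192*d + 288) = (d - 4)*(d - 2)*(d^4 - 8*d^3 + 13*d^2 + 30*d - 72) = (d - 4)^2*(d - 2)*(d^3 - 4*d^2 - 3*d + 18) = (d - 4)^2*(d - 3)*(d - 2)*(d^2 - d - 6) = (d - 4)^2*(d - 3)*(d - 2)*(d + 2)*(d - 3)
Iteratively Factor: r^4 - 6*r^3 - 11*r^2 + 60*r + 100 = (r - 5)*(r^3 - r^2 - 16*r - 20) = (r - 5)^2*(r^2 + 4*r + 4) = (r - 5)^2*(r + 2)*(r + 2)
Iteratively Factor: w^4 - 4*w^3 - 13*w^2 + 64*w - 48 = (w - 3)*(w^3 - w^2 - 16*w + 16) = (w - 3)*(w - 1)*(w^2 - 16) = (w - 3)*(w - 1)*(w + 4)*(w - 4)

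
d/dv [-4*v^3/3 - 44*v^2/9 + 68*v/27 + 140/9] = -4*v^2 - 88*v/9 + 68/27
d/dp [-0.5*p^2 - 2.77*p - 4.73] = -1.0*p - 2.77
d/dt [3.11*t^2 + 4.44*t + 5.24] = 6.22*t + 4.44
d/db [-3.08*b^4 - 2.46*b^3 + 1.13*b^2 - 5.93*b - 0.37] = -12.32*b^3 - 7.38*b^2 + 2.26*b - 5.93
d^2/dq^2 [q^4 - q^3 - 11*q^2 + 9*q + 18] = 12*q^2 - 6*q - 22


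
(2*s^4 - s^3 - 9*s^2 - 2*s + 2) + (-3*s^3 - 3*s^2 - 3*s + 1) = 2*s^4 - 4*s^3 - 12*s^2 - 5*s + 3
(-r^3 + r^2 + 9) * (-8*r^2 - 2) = 8*r^5 - 8*r^4 + 2*r^3 - 74*r^2 - 18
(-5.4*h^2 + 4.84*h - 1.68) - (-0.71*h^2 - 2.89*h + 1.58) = -4.69*h^2 + 7.73*h - 3.26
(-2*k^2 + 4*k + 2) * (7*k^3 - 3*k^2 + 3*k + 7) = -14*k^5 + 34*k^4 - 4*k^3 - 8*k^2 + 34*k + 14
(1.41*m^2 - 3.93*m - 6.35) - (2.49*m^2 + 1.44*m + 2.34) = -1.08*m^2 - 5.37*m - 8.69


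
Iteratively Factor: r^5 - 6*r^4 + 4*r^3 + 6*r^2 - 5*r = (r - 1)*(r^4 - 5*r^3 - r^2 + 5*r) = (r - 5)*(r - 1)*(r^3 - r) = (r - 5)*(r - 1)^2*(r^2 + r) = (r - 5)*(r - 1)^2*(r + 1)*(r)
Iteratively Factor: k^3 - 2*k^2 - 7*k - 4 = (k + 1)*(k^2 - 3*k - 4) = (k - 4)*(k + 1)*(k + 1)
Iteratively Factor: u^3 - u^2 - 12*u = (u)*(u^2 - u - 12) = u*(u + 3)*(u - 4)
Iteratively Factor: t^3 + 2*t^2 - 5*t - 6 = (t + 1)*(t^2 + t - 6) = (t - 2)*(t + 1)*(t + 3)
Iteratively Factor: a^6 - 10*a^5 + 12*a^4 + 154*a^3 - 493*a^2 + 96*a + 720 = (a - 5)*(a^5 - 5*a^4 - 13*a^3 + 89*a^2 - 48*a - 144) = (a - 5)*(a - 3)*(a^4 - 2*a^3 - 19*a^2 + 32*a + 48) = (a - 5)*(a - 3)*(a + 4)*(a^3 - 6*a^2 + 5*a + 12) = (a - 5)*(a - 4)*(a - 3)*(a + 4)*(a^2 - 2*a - 3) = (a - 5)*(a - 4)*(a - 3)*(a + 1)*(a + 4)*(a - 3)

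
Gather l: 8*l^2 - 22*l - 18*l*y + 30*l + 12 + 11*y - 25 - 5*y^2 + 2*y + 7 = 8*l^2 + l*(8 - 18*y) - 5*y^2 + 13*y - 6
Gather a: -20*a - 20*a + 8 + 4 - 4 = 8 - 40*a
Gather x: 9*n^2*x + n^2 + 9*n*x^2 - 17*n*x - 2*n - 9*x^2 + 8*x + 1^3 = n^2 - 2*n + x^2*(9*n - 9) + x*(9*n^2 - 17*n + 8) + 1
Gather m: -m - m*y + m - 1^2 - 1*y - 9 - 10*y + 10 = -m*y - 11*y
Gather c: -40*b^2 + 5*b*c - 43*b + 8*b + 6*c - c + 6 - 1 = -40*b^2 - 35*b + c*(5*b + 5) + 5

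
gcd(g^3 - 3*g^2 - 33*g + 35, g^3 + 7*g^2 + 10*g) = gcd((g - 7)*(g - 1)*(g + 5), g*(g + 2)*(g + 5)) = g + 5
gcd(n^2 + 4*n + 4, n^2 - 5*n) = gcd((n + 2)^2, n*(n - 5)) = 1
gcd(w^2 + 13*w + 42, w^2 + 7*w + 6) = w + 6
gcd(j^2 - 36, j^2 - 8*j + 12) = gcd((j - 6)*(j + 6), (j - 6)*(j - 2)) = j - 6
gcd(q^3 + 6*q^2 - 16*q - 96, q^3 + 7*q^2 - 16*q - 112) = q^2 - 16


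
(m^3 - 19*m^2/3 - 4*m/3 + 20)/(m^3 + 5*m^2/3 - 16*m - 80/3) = (m^2 - 8*m + 12)/(m^2 - 16)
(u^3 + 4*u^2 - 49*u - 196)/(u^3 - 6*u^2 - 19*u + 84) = (u + 7)/(u - 3)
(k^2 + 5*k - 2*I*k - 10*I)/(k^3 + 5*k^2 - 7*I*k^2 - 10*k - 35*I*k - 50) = 1/(k - 5*I)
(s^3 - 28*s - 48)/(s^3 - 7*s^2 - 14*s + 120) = (s + 2)/(s - 5)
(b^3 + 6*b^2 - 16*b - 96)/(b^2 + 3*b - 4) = (b^2 + 2*b - 24)/(b - 1)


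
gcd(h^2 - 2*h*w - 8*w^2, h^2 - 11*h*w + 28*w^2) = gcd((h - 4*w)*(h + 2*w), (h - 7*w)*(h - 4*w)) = -h + 4*w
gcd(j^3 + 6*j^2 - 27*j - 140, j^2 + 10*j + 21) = j + 7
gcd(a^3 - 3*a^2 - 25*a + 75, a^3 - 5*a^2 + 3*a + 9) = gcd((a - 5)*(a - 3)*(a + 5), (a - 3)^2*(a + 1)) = a - 3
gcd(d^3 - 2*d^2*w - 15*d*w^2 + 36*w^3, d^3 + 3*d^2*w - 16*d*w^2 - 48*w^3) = d + 4*w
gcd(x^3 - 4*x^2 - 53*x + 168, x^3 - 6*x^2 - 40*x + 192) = x - 8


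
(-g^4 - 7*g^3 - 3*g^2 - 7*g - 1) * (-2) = 2*g^4 + 14*g^3 + 6*g^2 + 14*g + 2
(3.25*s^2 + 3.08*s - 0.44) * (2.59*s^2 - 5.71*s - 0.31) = 8.4175*s^4 - 10.5803*s^3 - 19.7339*s^2 + 1.5576*s + 0.1364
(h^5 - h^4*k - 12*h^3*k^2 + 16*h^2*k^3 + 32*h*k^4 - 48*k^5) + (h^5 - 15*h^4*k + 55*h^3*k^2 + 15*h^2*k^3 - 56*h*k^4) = 2*h^5 - 16*h^4*k + 43*h^3*k^2 + 31*h^2*k^3 - 24*h*k^4 - 48*k^5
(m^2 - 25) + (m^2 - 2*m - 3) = 2*m^2 - 2*m - 28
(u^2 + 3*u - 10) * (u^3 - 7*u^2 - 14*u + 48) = u^5 - 4*u^4 - 45*u^3 + 76*u^2 + 284*u - 480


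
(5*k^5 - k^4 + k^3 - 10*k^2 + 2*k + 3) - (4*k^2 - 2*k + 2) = 5*k^5 - k^4 + k^3 - 14*k^2 + 4*k + 1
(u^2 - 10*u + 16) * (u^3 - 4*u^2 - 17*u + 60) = u^5 - 14*u^4 + 39*u^3 + 166*u^2 - 872*u + 960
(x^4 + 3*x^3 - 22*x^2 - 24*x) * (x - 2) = x^5 + x^4 - 28*x^3 + 20*x^2 + 48*x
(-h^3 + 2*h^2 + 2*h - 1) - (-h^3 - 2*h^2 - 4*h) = 4*h^2 + 6*h - 1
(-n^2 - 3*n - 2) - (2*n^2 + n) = -3*n^2 - 4*n - 2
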